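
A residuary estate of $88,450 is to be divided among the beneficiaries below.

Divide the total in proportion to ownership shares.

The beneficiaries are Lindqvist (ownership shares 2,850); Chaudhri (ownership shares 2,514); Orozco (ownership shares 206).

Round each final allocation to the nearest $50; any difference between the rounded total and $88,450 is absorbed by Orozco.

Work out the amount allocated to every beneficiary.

Sum of ownership shares: 5,570.
Raw shares: Lindqvist 2,850/5,570 × $88,450 = 45,257.18; Chaudhri 2,514/5,570 × $88,450 = 39,921.60; Orozco 206/5,570 × $88,450 = 3,271.22.
After rounding ($50): Lindqvist $45,250; Chaudhri $39,900; Orozco $3,250. Sum = $88,400.
Difference $88,450 − $88,400 = +$50 applied to Orozco: Orozco becomes $3,300.

Lindqvist: $45,250 · Chaudhri: $39,900 · Orozco: $3,300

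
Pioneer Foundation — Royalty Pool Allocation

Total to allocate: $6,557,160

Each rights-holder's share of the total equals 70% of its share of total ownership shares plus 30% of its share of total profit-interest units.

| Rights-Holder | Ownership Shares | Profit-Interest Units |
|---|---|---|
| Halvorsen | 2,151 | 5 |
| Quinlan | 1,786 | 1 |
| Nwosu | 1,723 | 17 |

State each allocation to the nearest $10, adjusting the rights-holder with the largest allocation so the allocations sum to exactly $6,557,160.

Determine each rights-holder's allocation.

Halvorsen: $2,172,010 | Quinlan: $1,533,900 | Nwosu: $2,851,250

Ownership shares total 5,660; profit-interest units total 23.
Combined weights (70% ownership shares + 30% profit-interest units): Halvorsen 0.3312; Quinlan 0.2339; Nwosu 0.4348.
Unrounded shares: Halvorsen 2,172,007.62; Quinlan 1,533,895.92; Nwosu 2,851,256.46.
At nearest $10: Halvorsen $2,172,010; Quinlan $1,533,900; Nwosu $2,851,260. Sum = $6,557,170.
Difference $6,557,160 − $6,557,170 = −$10 applied to largest allocation (Nwosu): Nwosu becomes $2,851,250.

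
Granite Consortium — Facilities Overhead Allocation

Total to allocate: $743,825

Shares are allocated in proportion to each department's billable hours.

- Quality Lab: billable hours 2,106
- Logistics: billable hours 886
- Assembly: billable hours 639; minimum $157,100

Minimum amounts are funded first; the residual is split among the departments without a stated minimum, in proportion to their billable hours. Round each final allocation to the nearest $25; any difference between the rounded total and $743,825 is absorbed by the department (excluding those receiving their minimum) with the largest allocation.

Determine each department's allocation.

Quality Lab: $412,975 | Logistics: $173,750 | Assembly: $157,100

Guaranteed amounts: Assembly $157,100. Balance $586,725.
Balance split over remaining billable hours 2,992: Quality Lab 412,982.24 → $412,975; Logistics 173,742.76 → $173,750.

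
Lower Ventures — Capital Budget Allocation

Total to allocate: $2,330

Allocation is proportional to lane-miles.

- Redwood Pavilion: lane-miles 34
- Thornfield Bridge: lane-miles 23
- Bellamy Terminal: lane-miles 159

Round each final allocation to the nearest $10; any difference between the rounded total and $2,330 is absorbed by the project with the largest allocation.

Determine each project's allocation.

Redwood Pavilion: $370 · Thornfield Bridge: $250 · Bellamy Terminal: $1,710

Total lane-miles = 216.
Proportional shares: Redwood Pavilion 34/216 × $2,330 = 366.76; Thornfield Bridge 23/216 × $2,330 = 248.10; Bellamy Terminal 159/216 × $2,330 = 1,715.14.
At nearest $10: Redwood Pavilion $370; Thornfield Bridge $250; Bellamy Terminal $1,720. Sum = $2,340.
Difference $2,330 − $2,340 = −$10 applied to largest allocation (Bellamy Terminal): Bellamy Terminal becomes $1,710.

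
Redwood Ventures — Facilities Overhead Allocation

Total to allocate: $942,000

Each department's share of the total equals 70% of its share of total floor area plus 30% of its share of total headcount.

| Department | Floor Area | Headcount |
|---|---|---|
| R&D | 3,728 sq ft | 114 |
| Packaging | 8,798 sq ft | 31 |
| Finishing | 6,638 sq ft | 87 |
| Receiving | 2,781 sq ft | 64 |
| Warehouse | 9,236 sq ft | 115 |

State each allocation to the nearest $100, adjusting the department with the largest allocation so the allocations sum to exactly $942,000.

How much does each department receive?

R&D: $157,200 | Packaging: $207,400 | Finishing: $200,200 | Receiving: $102,800 | Warehouse: $274,400

Totals — floor area 31,181, headcount 411.
Combined weights (70% floor area + 30% headcount): R&D 0.1669; Packaging 0.2201; Finishing 0.2125; Receiving 0.1091; Warehouse 0.2913.
Unrounded shares: R&D 157,223.26; Packaging 207,370.98; Finishing 200,197.50; Receiving 102,817.02; Warehouse 274,391.24.
Rounded to nearest $100: R&D $157,200; Packaging $207,400; Finishing $200,200; Receiving $102,800; Warehouse $274,400. Sum = $942,000.
Sum already equals the total — no adjustment.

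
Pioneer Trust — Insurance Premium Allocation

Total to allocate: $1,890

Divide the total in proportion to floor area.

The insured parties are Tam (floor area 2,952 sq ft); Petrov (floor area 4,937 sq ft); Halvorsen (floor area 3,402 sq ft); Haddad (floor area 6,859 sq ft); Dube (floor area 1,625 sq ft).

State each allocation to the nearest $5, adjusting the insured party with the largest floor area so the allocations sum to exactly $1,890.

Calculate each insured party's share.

Tam: $280 · Petrov: $470 · Halvorsen: $325 · Haddad: $660 · Dube: $155

Floor area total: 19,775.
Pro-rata amounts: Tam 2,952/19,775 × $1,890 = 282.14; Petrov 4,937/19,775 × $1,890 = 471.85; Halvorsen 3,402/19,775 × $1,890 = 325.15; Haddad 6,859/19,775 × $1,890 = 655.55; Dube 1,625/19,775 × $1,890 = 155.31.
At nearest $5: Tam $280; Petrov $470; Halvorsen $325; Haddad $655; Dube $155. Sum = $1,885.
Difference $1,890 − $1,885 = +$5 applied to largest floor area (Haddad): Haddad becomes $660.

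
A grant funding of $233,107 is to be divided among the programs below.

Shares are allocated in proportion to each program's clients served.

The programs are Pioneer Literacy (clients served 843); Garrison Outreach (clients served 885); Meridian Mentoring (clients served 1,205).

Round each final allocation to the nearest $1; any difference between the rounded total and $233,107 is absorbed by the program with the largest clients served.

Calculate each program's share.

Pioneer Literacy: $66,999 | Garrison Outreach: $70,337 | Meridian Mentoring: $95,771

Total clients served = 843 + 885 + 1,205 = 2,933.
Pro-rata amounts: Pioneer Literacy 66,999.39; Garrison Outreach 70,337.43; Meridian Mentoring 95,770.18.
After rounding ($1): Pioneer Literacy $66,999; Garrison Outreach $70,337; Meridian Mentoring $95,770. Sum = $233,106.
Difference $233,107 − $233,106 = +$1 applied to largest clients served (Meridian Mentoring): Meridian Mentoring becomes $95,771.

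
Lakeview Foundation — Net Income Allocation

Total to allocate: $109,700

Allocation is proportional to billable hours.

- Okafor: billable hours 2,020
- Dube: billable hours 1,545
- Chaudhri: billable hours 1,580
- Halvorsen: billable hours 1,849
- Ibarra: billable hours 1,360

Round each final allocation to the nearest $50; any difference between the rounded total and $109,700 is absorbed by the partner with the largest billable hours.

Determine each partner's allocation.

Okafor: $26,500 | Dube: $20,300 | Chaudhri: $20,750 | Halvorsen: $24,300 | Ibarra: $17,850

Sum of billable hours: 8,354.
Pro-rata amounts: Okafor 2,020/8,354 × $109,700 = 26,525.50; Dube 1,545/8,354 × $109,700 = 20,288.07; Chaudhri 1,580/8,354 × $109,700 = 20,747.67; Halvorsen 1,849/8,354 × $109,700 = 24,280.02; Ibarra 1,360/8,354 × $109,700 = 17,858.75.
Rounded to nearest $50: Okafor $26,550; Dube $20,300; Chaudhri $20,750; Halvorsen $24,300; Ibarra $17,850. Sum = $109,750.
Difference $109,700 − $109,750 = −$50 applied to largest billable hours (Okafor): Okafor becomes $26,500.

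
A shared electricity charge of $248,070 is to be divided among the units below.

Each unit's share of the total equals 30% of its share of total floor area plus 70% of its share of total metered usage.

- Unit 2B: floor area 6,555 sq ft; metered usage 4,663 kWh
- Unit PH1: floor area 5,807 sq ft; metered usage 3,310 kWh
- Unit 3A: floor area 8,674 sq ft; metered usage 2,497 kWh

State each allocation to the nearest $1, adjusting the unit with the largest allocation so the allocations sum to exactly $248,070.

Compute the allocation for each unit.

Unit 2B: $100,527 · Unit PH1: $75,442 · Unit 3A: $72,101

Floor area total 21,036; metered usage total 10,470.
Combined weights (30% floor area + 70% metered usage): Unit 2B 0.4052; Unit PH1 0.3041; Unit 3A 0.2906.
Raw shares: Unit 2B 100,527.89; Unit PH1 75,441.59; Unit 3A 72,100.52.
At nearest $1: Unit 2B $100,528; Unit PH1 $75,442; Unit 3A $72,101. Sum = $248,071.
Difference $248,070 − $248,071 = −$1 applied to largest allocation (Unit 2B): Unit 2B becomes $100,527.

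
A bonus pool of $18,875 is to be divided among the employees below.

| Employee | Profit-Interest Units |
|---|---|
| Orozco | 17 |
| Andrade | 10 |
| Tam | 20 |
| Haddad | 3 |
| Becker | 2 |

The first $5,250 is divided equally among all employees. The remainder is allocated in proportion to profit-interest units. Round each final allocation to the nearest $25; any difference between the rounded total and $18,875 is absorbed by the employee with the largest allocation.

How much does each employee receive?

Orozco: $5,500 | Andrade: $3,675 | Tam: $6,300 | Haddad: $1,825 | Becker: $1,575

First tranche $5,250 split equally: $1,050 each.
Remainder $13,625 by profit-interest units (total 52): Orozco 4,454.33 → $4,450; Andrade 2,620.19 → $2,625; Tam 5,240.38 → $5,250; Haddad 786.06 → $775; Becker 524.04 → $525.
Totals: Orozco $1,050 + $4,450 = $5,500; Andrade $1,050 + $2,625 = $3,675; Tam $1,050 + $5,250 = $6,300; Haddad $1,050 + $775 = $1,825; Becker $1,050 + $525 = $1,575.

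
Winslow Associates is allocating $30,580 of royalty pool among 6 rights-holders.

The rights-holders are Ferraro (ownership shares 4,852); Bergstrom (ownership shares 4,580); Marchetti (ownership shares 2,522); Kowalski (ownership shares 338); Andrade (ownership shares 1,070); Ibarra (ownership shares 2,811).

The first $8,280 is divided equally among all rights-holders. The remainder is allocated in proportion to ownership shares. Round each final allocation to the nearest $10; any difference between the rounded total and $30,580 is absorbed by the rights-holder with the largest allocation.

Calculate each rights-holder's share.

Ferraro: $8,050 | Bergstrom: $7,700 | Marchetti: $4,860 | Kowalski: $1,850 | Andrade: $2,860 | Ibarra: $5,260

Equal tier: $8,280 ÷ 6 = $1,380 apiece.
Remainder $22,300 by ownership shares (total 16,173): Ferraro 6,690.14 → $6,690; Bergstrom 6,315.09 → $6,320; Marchetti 3,477.44 → $3,480; Kowalski 466.05 → $470; Andrade 1,475.36 → $1,480; Ibarra 3,875.92 → $3,880.
Rounding difference −$20 on remainder applied to Ferraro.
Totals: Ferraro $1,380 + $6,670 = $8,050; Bergstrom $1,380 + $6,320 = $7,700; Marchetti $1,380 + $3,480 = $4,860; Kowalski $1,380 + $470 = $1,850; Andrade $1,380 + $1,480 = $2,860; Ibarra $1,380 + $3,880 = $5,260.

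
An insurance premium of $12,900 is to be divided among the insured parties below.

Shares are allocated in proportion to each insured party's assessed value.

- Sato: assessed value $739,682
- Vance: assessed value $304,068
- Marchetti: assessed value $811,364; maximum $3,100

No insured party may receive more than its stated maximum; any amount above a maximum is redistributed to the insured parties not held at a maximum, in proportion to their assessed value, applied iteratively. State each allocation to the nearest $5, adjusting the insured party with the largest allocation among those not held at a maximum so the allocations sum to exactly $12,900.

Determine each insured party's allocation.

Combined assessed value = 1,855,114.
Proportional shares (ignoring caps): Sato 5,143.56; Vance 2,114.41; Marchetti 5,642.02.
Held at cap: Marchetti ($3,100); remaining pool $9,800 reallocated over remaining assessed value 1,043,750.
Shares after redistribution: Sato 6,945.04 → $6,945; Vance 2,854.96 → $2,855.

Sato: $6,945; Vance: $2,855; Marchetti: $3,100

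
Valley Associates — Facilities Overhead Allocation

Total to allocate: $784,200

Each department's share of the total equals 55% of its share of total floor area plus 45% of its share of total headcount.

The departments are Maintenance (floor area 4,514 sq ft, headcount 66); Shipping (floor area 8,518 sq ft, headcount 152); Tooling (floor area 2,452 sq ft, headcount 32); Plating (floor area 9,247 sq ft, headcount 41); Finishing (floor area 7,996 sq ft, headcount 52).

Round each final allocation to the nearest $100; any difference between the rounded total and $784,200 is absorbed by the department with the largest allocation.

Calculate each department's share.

Maintenance: $127,400 | Shipping: $268,700 | Tooling: $65,200 | Plating: $164,000 | Finishing: $158,900

Floor area total 32,727; headcount total 343.
Composite weights (55% floor area + 45% headcount): Maintenance 0.1624; Shipping 0.3426; Tooling 0.0832; Plating 0.2092; Finishing 0.2026.
Proportional shares: Maintenance 127,393.16; Shipping 268,641.69; Tooling 65,237.66; Plating 164,048.64; Finishing 158,878.85.
At nearest $100: Maintenance $127,400; Shipping $268,600; Tooling $65,200; Plating $164,000; Finishing $158,900. Sum = $784,100.
Difference $784,200 − $784,100 = +$100 applied to largest allocation (Shipping): Shipping becomes $268,700.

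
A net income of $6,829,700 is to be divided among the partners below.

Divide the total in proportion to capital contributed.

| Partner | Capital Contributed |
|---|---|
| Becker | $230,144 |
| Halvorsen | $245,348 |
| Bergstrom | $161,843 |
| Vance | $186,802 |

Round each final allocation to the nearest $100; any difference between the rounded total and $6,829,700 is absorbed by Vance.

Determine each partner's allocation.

Capital contributed total: 824,137.
Pro-rata amounts: Becker 230,144/824,137 × $6,829,700 = 1,907,224.74; Halvorsen 245,348/824,137 × $6,829,700 = 2,033,221.70; Bergstrom 161,843/824,137 × $6,829,700 = 1,341,208.00; Vance 186,802/824,137 × $6,829,700 = 1,548,045.55.
At nearest $100: Becker $1,907,200; Halvorsen $2,033,200; Bergstrom $1,341,200; Vance $1,548,000. Sum = $6,829,600.
Difference $6,829,700 − $6,829,600 = +$100 applied to Vance: Vance becomes $1,548,100.

Becker: $1,907,200 | Halvorsen: $2,033,200 | Bergstrom: $1,341,200 | Vance: $1,548,100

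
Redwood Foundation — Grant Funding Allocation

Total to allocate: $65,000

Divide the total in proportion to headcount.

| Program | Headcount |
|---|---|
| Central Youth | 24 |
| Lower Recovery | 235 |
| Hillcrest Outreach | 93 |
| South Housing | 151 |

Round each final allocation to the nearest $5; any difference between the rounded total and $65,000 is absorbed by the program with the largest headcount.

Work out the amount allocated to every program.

Central Youth: $3,100 · Lower Recovery: $30,365 · Hillcrest Outreach: $12,020 · South Housing: $19,515

Combined headcount = 503.
Unrounded shares: Central Youth 24/503 × $65,000 = 3,101.39; Lower Recovery 235/503 × $65,000 = 30,367.79; Hillcrest Outreach 93/503 × $65,000 = 12,017.89; South Housing 151/503 × $65,000 = 19,512.92.
Rounded to nearest $5: Central Youth $3,100; Lower Recovery $30,370; Hillcrest Outreach $12,020; South Housing $19,515. Sum = $65,005.
Difference $65,000 − $65,005 = −$5 applied to largest headcount (Lower Recovery): Lower Recovery becomes $30,365.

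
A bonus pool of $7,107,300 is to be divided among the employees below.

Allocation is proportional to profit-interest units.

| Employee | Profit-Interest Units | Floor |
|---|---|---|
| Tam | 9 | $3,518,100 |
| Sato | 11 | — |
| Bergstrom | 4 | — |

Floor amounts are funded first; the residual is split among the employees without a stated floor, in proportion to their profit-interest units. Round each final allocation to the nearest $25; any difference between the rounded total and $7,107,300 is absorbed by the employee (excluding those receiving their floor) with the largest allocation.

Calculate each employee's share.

Fund the minimums — Tam $3,518,100. Balance $3,589,200.
Balance split over remaining profit-interest units 15: Sato 2,632,080.00 → $2,632,075; Bergstrom 957,120.00 → $957,125.

Tam: $3,518,100 | Sato: $2,632,075 | Bergstrom: $957,125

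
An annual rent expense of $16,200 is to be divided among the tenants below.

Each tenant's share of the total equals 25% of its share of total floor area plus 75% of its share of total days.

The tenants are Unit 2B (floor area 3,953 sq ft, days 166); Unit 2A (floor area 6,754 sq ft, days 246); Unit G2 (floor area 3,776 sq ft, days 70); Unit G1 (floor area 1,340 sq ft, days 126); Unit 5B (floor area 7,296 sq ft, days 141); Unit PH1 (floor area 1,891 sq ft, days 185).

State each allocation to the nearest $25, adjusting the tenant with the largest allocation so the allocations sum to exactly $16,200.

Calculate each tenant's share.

Totals — floor area 25,010, days 934.
Combined weights (25% floor area + 75% days): Unit 2B 0.1728; Unit 2A 0.2651; Unit G2 0.0940; Unit G1 0.1146; Unit 5B 0.1862; Unit PH1 0.1675.
Raw shares: Unit 2B 2,799.55; Unit 2A 4,293.82; Unit G2 1,522.07; Unit G1 1,856.07; Unit 5B 3,015.69; Unit PH1 2,712.80.
Rounded to nearest $25: Unit 2B $2,800; Unit 2A $4,300; Unit G2 $1,525; Unit G1 $1,850; Unit 5B $3,025; Unit PH1 $2,725. Sum = $16,225.
Difference $16,200 − $16,225 = −$25 applied to largest allocation (Unit 2A): Unit 2A becomes $4,275.

Unit 2B: $2,800 · Unit 2A: $4,275 · Unit G2: $1,525 · Unit G1: $1,850 · Unit 5B: $3,025 · Unit PH1: $2,725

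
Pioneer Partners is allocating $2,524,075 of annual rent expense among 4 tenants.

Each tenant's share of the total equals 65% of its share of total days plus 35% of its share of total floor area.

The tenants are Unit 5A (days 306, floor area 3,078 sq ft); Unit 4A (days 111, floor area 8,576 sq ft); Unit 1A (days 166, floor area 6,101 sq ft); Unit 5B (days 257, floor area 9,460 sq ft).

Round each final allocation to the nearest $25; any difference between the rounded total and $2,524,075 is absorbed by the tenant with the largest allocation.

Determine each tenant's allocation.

Totals — days 840, floor area 27,215.
Blended shares (65% days + 35% floor area): Unit 5A 0.2764; Unit 4A 0.1962; Unit 1A 0.2069; Unit 5B 0.3205.
Unrounded shares: Unit 5A 697,579.88; Unit 4A 495,185.59; Unit 1A 522,268.03; Unit 5B 809,041.50.
At nearest $25: Unit 5A $697,575; Unit 4A $495,175; Unit 1A $522,275; Unit 5B $809,050. Sum = $2,524,075.
No rounding difference to absorb.

Unit 5A: $697,575 | Unit 4A: $495,175 | Unit 1A: $522,275 | Unit 5B: $809,050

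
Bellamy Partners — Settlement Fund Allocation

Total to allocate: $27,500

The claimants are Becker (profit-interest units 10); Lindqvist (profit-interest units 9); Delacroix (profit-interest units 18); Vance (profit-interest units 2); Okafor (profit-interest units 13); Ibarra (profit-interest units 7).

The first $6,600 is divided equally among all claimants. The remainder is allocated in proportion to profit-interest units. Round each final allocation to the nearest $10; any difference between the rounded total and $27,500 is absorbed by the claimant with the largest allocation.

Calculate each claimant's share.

Becker: $4,640 | Lindqvist: $4,290 | Delacroix: $7,470 | Vance: $1,810 | Okafor: $5,710 | Ibarra: $3,580

Equal tier: $6,600 ÷ 6 = $1,100 apiece.
Remainder $20,900 by profit-interest units (total 59): Becker 3,542.37 → $3,540; Lindqvist 3,188.14 → $3,190; Delacroix 6,376.27 → $6,380; Vance 708.47 → $710; Okafor 4,605.08 → $4,610; Ibarra 2,479.66 → $2,480.
Rounding difference −$10 on remainder applied to Delacroix.
Totals: Becker $1,100 + $3,540 = $4,640; Lindqvist $1,100 + $3,190 = $4,290; Delacroix $1,100 + $6,370 = $7,470; Vance $1,100 + $710 = $1,810; Okafor $1,100 + $4,610 = $5,710; Ibarra $1,100 + $2,480 = $3,580.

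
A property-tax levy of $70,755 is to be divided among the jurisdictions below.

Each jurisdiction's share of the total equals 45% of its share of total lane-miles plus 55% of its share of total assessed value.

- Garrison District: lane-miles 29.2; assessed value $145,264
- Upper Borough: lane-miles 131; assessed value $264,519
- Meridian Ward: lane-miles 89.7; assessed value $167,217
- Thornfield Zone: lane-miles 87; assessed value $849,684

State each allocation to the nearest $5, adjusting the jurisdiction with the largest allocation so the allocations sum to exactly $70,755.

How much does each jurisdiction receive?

Garrison District: $6,720 | Upper Borough: $19,595 | Meridian Ward: $13,040 | Thornfield Zone: $31,400

Lane-miles total 336.9; assessed value total 1,426,684.
Composite weights (45% lane-miles + 55% assessed value): Garrison District 0.0950; Upper Borough 0.2770; Meridian Ward 0.1843; Thornfield Zone 0.4438.
Unrounded shares: Garrison District 6,721.96; Upper Borough 19,595.76; Meridian Ward 13,038.50; Thornfield Zone 31,398.78.
After rounding ($5): Garrison District $6,720; Upper Borough $19,595; Meridian Ward $13,040; Thornfield Zone $31,400. Sum = $70,755.
No rounding difference to absorb.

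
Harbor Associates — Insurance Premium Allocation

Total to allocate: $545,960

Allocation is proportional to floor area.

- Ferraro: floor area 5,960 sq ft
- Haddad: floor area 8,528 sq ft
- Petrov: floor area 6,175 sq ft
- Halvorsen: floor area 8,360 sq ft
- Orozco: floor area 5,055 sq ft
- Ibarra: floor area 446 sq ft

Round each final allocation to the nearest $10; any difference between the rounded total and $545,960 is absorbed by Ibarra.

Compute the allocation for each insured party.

Ferraro: $94,250 | Haddad: $134,860 | Petrov: $97,650 | Halvorsen: $132,200 | Orozco: $79,940 | Ibarra: $7,060

Combined floor area = 34,524.
Unrounded shares: Ferraro 5,960/34,524 × $545,960 = 94,251.00; Haddad 8,528/34,524 × $545,960 = 134,861.17; Petrov 6,175/34,524 × $545,960 = 97,651.00; Halvorsen 8,360/34,524 × $545,960 = 132,204.43; Orozco 5,055/34,524 × $545,960 = 79,939.40; Ibarra 446/34,524 × $545,960 = 7,053.01.
Rounded to nearest $10: Ferraro $94,250; Haddad $134,860; Petrov $97,650; Halvorsen $132,200; Orozco $79,940; Ibarra $7,050. Sum = $545,950.
Difference $545,960 − $545,950 = +$10 applied to Ibarra: Ibarra becomes $7,060.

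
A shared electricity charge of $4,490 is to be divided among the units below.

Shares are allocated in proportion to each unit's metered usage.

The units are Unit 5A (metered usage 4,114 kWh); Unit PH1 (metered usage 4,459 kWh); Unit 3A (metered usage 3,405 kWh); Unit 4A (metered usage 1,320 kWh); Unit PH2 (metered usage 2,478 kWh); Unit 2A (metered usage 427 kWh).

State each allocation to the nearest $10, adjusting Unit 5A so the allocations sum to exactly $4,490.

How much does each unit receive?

Combined metered usage = 16,203.
Proportional shares: Unit 5A 4,114/16,203 × $4,490 = 1,140.03; Unit PH1 4,459/16,203 × $4,490 = 1,235.63; Unit 3A 3,405/16,203 × $4,490 = 943.56; Unit 4A 1,320/16,203 × $4,490 = 365.78; Unit PH2 2,478/16,203 × $4,490 = 686.68; Unit 2A 427/16,203 × $4,490 = 118.33.
Rounded to nearest $10: Unit 5A $1,140; Unit PH1 $1,240; Unit 3A $940; Unit 4A $370; Unit PH2 $690; Unit 2A $120. Sum = $4,500.
Difference $4,490 − $4,500 = −$10 applied to Unit 5A: Unit 5A becomes $1,130.

Unit 5A: $1,130; Unit PH1: $1,240; Unit 3A: $940; Unit 4A: $370; Unit PH2: $690; Unit 2A: $120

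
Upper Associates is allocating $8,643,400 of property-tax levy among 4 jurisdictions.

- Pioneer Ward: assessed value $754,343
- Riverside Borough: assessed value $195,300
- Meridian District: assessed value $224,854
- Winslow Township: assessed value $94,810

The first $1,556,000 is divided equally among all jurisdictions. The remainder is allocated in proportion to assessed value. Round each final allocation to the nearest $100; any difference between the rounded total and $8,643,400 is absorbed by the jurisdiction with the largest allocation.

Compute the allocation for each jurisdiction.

Equal tier: $1,556,000 ÷ 4 = $389,000 apiece.
Remainder $7,087,400 by assessed value (total 1,269,307): Pioneer Ward 4,212,007.48 → $4,212,000; Riverside Borough 1,090,492.07 → $1,090,500; Meridian District 1,255,512.05 → $1,255,500; Winslow Township 529,388.39 → $529,400.
Totals: Pioneer Ward $389,000 + $4,212,000 = $4,601,000; Riverside Borough $389,000 + $1,090,500 = $1,479,500; Meridian District $389,000 + $1,255,500 = $1,644,500; Winslow Township $389,000 + $529,400 = $918,400.

Pioneer Ward: $4,601,000; Riverside Borough: $1,479,500; Meridian District: $1,644,500; Winslow Township: $918,400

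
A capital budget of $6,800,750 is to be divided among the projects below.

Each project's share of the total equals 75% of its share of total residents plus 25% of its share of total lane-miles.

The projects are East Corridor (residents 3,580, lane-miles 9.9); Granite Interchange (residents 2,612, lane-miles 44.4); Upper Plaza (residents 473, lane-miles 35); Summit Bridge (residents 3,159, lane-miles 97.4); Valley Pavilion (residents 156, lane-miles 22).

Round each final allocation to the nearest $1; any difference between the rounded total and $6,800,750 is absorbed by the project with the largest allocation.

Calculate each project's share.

Residents total 9,980; lane-miles total 208.7.
Blended shares (75% residents + 25% lane-miles): East Corridor 0.2809; Granite Interchange 0.2495; Upper Plaza 0.0775; Summit Bridge 0.3541; Valley Pavilion 0.0381.
Raw shares: East Corridor 1,910,311.66; Granite Interchange 1,696,644.15; Upper Plaza 526,869.76; Summit Bridge 2,407,971.83; Valley Pavilion 258,952.60.
After rounding ($1): East Corridor $1,910,312; Granite Interchange $1,696,644; Upper Plaza $526,870; Summit Bridge $2,407,972; Valley Pavilion $258,953. Sum = $6,800,751.
Difference $6,800,750 − $6,800,751 = −$1 applied to largest allocation (Summit Bridge): Summit Bridge becomes $2,407,971.

East Corridor: $1,910,312 · Granite Interchange: $1,696,644 · Upper Plaza: $526,870 · Summit Bridge: $2,407,971 · Valley Pavilion: $258,953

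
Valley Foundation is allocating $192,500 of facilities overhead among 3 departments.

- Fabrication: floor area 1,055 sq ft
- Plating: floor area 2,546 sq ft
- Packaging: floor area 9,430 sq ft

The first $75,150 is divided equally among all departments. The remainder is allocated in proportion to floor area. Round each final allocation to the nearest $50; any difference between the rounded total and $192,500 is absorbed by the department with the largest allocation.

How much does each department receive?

Fabrication: $34,550; Plating: $48,000; Packaging: $109,950

First tranche $75,150 split equally: $25,050 each.
Remainder $117,350 by floor area (total 13,031): Fabrication 9,500.75 → $9,500; Plating 22,927.87 → $22,950; Packaging 84,921.38 → $84,900.
Totals: Fabrication $25,050 + $9,500 = $34,550; Plating $25,050 + $22,950 = $48,000; Packaging $25,050 + $84,900 = $109,950.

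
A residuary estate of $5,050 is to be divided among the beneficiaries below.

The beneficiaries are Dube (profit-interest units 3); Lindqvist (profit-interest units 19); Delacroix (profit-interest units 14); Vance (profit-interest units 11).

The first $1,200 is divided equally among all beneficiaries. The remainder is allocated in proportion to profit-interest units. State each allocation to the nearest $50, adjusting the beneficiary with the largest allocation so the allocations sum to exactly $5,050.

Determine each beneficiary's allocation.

Equal tier: $1,200 ÷ 4 = $300 apiece.
Remainder $3,850 by profit-interest units (total 47): Dube 245.74 → $250; Lindqvist 1,556.38 → $1,550; Delacroix 1,146.81 → $1,150; Vance 901.06 → $900.
Totals: Dube $300 + $250 = $550; Lindqvist $300 + $1,550 = $1,850; Delacroix $300 + $1,150 = $1,450; Vance $300 + $900 = $1,200.

Dube: $550; Lindqvist: $1,850; Delacroix: $1,450; Vance: $1,200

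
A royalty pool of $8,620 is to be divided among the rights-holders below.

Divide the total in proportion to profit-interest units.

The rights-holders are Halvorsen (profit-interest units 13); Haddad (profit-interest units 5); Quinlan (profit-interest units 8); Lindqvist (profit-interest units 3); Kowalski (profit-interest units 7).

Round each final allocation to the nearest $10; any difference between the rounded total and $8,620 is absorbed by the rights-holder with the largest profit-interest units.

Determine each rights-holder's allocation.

Profit-interest units total: 36.
Pro-rata amounts: Halvorsen 13/36 × $8,620 = 3,112.78; Haddad 5/36 × $8,620 = 1,197.22; Quinlan 8/36 × $8,620 = 1,915.56; Lindqvist 3/36 × $8,620 = 718.33; Kowalski 7/36 × $8,620 = 1,676.11.
At nearest $10: Halvorsen $3,110; Haddad $1,200; Quinlan $1,920; Lindqvist $720; Kowalski $1,680. Sum = $8,630.
Difference $8,620 − $8,630 = −$10 applied to largest profit-interest units (Halvorsen): Halvorsen becomes $3,100.

Halvorsen: $3,100 | Haddad: $1,200 | Quinlan: $1,920 | Lindqvist: $720 | Kowalski: $1,680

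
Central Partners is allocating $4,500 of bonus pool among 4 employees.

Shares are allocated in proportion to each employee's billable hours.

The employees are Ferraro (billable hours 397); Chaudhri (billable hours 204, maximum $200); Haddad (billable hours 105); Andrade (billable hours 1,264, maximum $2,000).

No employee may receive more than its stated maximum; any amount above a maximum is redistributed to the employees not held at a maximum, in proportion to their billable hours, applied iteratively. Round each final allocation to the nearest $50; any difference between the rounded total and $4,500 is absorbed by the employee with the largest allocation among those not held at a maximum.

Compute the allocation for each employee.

Ferraro: $1,800 | Chaudhri: $200 | Haddad: $500 | Andrade: $2,000

Total billable hours = 1,970.
Unconstrained shares: Ferraro 906.85; Chaudhri 465.99; Haddad 239.85; Andrade 2,887.31.
Capped: Chaudhri ($200), Andrade ($2,000); remaining pool $2,300 reallocated over remaining billable hours 502.
Remaining shares: Ferraro 1,818.92 → $1,800; Haddad 481.08 → $500.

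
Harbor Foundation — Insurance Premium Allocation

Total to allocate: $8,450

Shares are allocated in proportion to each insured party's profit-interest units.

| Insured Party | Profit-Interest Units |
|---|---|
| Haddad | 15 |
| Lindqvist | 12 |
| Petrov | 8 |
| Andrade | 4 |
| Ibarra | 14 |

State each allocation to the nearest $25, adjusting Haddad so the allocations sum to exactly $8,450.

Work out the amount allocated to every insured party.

Haddad: $2,375; Lindqvist: $1,925; Petrov: $1,275; Andrade: $650; Ibarra: $2,225

Total profit-interest units = 53.
Raw shares: Haddad 15/53 × $8,450 = 2,391.51; Lindqvist 12/53 × $8,450 = 1,913.21; Petrov 8/53 × $8,450 = 1,275.47; Andrade 4/53 × $8,450 = 637.74; Ibarra 14/53 × $8,450 = 2,232.08.
Rounded to nearest $25: Haddad $2,400; Lindqvist $1,925; Petrov $1,275; Andrade $650; Ibarra $2,225. Sum = $8,475.
Difference $8,450 − $8,475 = −$25 applied to Haddad: Haddad becomes $2,375.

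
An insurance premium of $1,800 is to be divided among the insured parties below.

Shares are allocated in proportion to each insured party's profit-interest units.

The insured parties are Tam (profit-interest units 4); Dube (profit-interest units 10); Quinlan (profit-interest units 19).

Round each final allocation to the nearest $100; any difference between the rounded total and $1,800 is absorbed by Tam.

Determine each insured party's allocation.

Tam: $300; Dube: $500; Quinlan: $1,000

Combined profit-interest units = 33.
Unrounded shares: Tam 4/33 × $1,800 = 218.18; Dube 10/33 × $1,800 = 545.45; Quinlan 19/33 × $1,800 = 1,036.36.
At nearest $100: Tam $200; Dube $500; Quinlan $1,000. Sum = $1,700.
Difference $1,800 − $1,700 = +$100 applied to Tam: Tam becomes $300.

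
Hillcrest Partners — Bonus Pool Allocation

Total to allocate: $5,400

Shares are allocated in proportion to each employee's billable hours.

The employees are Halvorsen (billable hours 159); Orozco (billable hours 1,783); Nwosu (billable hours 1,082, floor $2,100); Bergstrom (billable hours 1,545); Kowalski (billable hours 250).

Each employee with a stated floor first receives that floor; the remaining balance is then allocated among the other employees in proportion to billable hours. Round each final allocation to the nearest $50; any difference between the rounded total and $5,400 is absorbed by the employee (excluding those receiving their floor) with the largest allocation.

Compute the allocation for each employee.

Halvorsen: $150; Orozco: $1,600; Nwosu: $2,100; Bergstrom: $1,350; Kowalski: $200

Minimums first: Nwosu $2,100. Balance $3,300.
Balance split over remaining billable hours 3,737: Halvorsen 140.41 → $150; Orozco 1,574.50 → $1,550; Bergstrom 1,364.33 → $1,350; Kowalski 220.77 → $200.
Rounding difference +$50 applied to Orozco → $1,600.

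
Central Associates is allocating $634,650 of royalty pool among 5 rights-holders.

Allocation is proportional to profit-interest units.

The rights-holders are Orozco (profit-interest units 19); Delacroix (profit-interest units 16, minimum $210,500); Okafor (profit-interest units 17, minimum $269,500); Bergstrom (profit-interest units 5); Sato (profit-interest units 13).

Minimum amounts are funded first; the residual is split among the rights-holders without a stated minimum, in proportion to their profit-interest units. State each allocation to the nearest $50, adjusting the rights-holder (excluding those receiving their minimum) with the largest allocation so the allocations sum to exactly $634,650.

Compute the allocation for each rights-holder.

Guaranteed amounts: Delacroix $210,500; Okafor $269,500. Balance $154,650.
Balance split over remaining profit-interest units 37: Orozco 79,414.86 → $79,400; Bergstrom 20,898.65 → $20,900; Sato 54,336.49 → $54,350.

Orozco: $79,400 · Delacroix: $210,500 · Okafor: $269,500 · Bergstrom: $20,900 · Sato: $54,350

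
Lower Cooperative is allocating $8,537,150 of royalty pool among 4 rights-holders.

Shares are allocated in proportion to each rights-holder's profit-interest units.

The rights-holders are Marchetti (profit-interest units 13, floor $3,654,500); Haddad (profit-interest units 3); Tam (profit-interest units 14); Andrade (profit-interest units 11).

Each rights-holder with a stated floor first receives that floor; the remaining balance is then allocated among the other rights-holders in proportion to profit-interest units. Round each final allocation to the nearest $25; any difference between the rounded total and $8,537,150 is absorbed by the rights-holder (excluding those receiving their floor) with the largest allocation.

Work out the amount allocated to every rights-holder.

Minimums first: Marchetti $3,654,500. Balance $4,882,650.
Balance split over remaining profit-interest units 28: Haddad 523,141.07 → $523,150; Tam 2,441,325.00 → $2,441,325; Andrade 1,918,183.93 → $1,918,175.

Marchetti: $3,654,500 | Haddad: $523,150 | Tam: $2,441,325 | Andrade: $1,918,175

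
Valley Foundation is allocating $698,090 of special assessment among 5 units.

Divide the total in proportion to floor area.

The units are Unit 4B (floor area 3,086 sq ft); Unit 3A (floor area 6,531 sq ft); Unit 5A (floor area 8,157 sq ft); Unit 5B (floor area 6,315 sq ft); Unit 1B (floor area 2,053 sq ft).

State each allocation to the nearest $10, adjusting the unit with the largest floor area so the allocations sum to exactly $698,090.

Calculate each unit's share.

Floor area total: 26,142.
Proportional shares: Unit 4B 3,086/26,142 × $698,090 = 82,407.84; Unit 3A 6,531/26,142 × $698,090 = 174,402.33; Unit 5A 8,157/26,142 × $698,090 = 217,822.67; Unit 5B 6,315/26,142 × $698,090 = 168,634.32; Unit 1B 2,053/26,142 × $698,090 = 54,822.84.
At nearest $10: Unit 4B $82,410; Unit 3A $174,400; Unit 5A $217,820; Unit 5B $168,630; Unit 1B $54,820. Sum = $698,080.
Difference $698,090 − $698,080 = +$10 applied to largest floor area (Unit 5A): Unit 5A becomes $217,830.

Unit 4B: $82,410 | Unit 3A: $174,400 | Unit 5A: $217,830 | Unit 5B: $168,630 | Unit 1B: $54,820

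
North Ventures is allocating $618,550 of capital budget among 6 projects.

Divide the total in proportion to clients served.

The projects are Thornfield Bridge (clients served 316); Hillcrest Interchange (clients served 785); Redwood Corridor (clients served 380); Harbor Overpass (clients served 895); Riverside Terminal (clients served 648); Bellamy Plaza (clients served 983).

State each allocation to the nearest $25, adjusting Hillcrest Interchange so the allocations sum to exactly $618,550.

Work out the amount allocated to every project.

Sum of clients served: 4,007.
Proportional shares: Thornfield Bridge 316/4,007 × $618,550 = 48,780.08; Hillcrest Interchange 785/4,007 × $618,550 = 121,178.38; Redwood Corridor 380/4,007 × $618,550 = 58,659.60; Harbor Overpass 895/4,007 × $618,550 = 138,158.78; Riverside Terminal 648/4,007 × $618,550 = 100,030.05; Bellamy Plaza 983/4,007 × $618,550 = 151,743.11.
After rounding ($25): Thornfield Bridge $48,775; Hillcrest Interchange $121,175; Redwood Corridor $58,650; Harbor Overpass $138,150; Riverside Terminal $100,025; Bellamy Plaza $151,750. Sum = $618,525.
Difference $618,550 − $618,525 = +$25 applied to Hillcrest Interchange: Hillcrest Interchange becomes $121,200.

Thornfield Bridge: $48,775 | Hillcrest Interchange: $121,200 | Redwood Corridor: $58,650 | Harbor Overpass: $138,150 | Riverside Terminal: $100,025 | Bellamy Plaza: $151,750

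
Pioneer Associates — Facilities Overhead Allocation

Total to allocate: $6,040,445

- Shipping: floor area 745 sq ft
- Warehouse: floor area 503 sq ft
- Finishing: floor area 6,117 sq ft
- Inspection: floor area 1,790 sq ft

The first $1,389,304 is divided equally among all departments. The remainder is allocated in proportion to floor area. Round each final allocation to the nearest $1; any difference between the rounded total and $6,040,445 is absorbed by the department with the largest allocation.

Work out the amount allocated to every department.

Shipping: $725,819 · Warehouse: $602,872 · Finishing: $3,455,030 · Inspection: $1,256,724

$1,389,304 shared equally gives $347,326 per department.
Remainder $4,651,141 by floor area (total 9,155): Shipping 378,492.63 → $378,493; Warehouse 255,546.03 → $255,546; Finishing 3,107,703.93 → $3,107,704; Inspection 909,398.40 → $909,398.
Totals: Shipping $347,326 + $378,493 = $725,819; Warehouse $347,326 + $255,546 = $602,872; Finishing $347,326 + $3,107,704 = $3,455,030; Inspection $347,326 + $909,398 = $1,256,724.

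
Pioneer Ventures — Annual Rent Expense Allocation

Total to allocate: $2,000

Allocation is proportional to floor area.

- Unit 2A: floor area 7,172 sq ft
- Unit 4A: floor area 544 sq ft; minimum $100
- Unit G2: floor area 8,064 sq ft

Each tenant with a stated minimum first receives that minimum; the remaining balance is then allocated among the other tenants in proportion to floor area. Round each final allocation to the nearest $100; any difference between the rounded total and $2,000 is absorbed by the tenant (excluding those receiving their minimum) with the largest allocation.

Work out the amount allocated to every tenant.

Unit 2A: $900; Unit 4A: $100; Unit G2: $1,000

Guaranteed amounts: Unit 4A $100. Remaining pool $1,900.
Remaining pool split over remaining floor area 15,236: Unit 2A 894.38 → $900; Unit G2 1,005.62 → $1,000.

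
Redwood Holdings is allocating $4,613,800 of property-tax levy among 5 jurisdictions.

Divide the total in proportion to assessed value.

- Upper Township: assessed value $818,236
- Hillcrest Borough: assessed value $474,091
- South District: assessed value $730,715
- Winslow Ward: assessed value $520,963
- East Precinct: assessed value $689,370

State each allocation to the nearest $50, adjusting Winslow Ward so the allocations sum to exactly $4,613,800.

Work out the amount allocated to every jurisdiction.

Upper Township: $1,167,550 · Hillcrest Borough: $676,500 · South District: $1,042,700 · Winslow Ward: $743,350 · East Precinct: $983,700

Sum of assessed value: 3,233,375.
Proportional shares: Upper Township 818,236/3,233,375 × $4,613,800 = 1,167,565.55; Hillcrest Borough 474,091/3,233,375 × $4,613,800 = 676,494.70; South District 730,715/3,233,375 × $4,613,800 = 1,042,679.20; Winslow Ward 520,963/3,233,375 × $4,613,800 = 743,377.77; East Precinct 689,370/3,233,375 × $4,613,800 = 983,682.78.
Rounded to nearest $50: Upper Township $1,167,550; Hillcrest Borough $676,500; South District $1,042,700; Winslow Ward $743,400; East Precinct $983,700. Sum = $4,613,850.
Difference $4,613,800 − $4,613,850 = −$50 applied to Winslow Ward: Winslow Ward becomes $743,350.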